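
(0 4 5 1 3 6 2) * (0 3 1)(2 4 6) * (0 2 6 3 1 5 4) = (0 3 6)(1 5 2)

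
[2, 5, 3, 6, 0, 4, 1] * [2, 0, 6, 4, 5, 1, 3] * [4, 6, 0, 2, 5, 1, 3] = [3, 6, 5, 2, 0, 1, 4]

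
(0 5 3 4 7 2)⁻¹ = (0 2 7 4 3 5)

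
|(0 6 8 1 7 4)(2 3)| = 6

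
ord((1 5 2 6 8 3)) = 6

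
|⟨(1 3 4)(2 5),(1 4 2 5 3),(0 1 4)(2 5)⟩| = 720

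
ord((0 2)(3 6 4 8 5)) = 10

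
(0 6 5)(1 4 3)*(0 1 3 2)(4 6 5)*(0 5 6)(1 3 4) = (0 6 1)(2 5 3 4)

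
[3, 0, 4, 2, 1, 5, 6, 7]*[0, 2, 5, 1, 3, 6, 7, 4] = [1, 0, 3, 5, 2, 6, 7, 4]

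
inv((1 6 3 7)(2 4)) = (1 7 3 6)(2 4)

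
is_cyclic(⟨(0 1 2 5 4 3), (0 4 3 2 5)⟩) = no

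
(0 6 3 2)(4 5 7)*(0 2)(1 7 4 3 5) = (0 6 5 4 1 7 3)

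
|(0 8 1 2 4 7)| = 6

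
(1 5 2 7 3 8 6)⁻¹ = (1 6 8 3 7 2 5)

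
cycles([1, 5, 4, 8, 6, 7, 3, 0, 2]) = (0 1 5 7)(2 4 6 3 8)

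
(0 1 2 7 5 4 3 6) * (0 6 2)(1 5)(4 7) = (0 5 7 1)(2 4 3)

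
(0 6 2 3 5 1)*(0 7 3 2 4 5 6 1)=(0 1 7 3 6 4 5)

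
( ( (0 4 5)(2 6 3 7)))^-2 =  (0 4 5)(2 3)(6 7)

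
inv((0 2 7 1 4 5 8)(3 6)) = (0 8 5 4 1 7 2)(3 6)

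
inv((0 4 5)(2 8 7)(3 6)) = (0 5 4)(2 7 8)(3 6)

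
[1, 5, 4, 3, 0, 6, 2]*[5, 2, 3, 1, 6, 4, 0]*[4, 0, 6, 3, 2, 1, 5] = [6, 2, 5, 0, 1, 4, 3]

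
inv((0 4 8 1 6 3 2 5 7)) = (0 7 5 2 3 6 1 8 4)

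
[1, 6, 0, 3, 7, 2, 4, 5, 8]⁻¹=[2, 0, 5, 3, 6, 7, 1, 4, 8]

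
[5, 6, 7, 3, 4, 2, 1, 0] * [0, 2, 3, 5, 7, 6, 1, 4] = [6, 1, 4, 5, 7, 3, 2, 0]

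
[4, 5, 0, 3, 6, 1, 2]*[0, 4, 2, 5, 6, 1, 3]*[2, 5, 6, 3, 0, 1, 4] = [4, 5, 2, 1, 3, 0, 6]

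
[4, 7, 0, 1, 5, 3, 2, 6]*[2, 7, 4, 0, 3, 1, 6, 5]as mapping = [0→3, 1→5, 2→2, 3→7, 4→1, 5→0, 6→4, 7→6]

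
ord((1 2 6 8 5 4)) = 6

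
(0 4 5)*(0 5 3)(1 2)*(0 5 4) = (1 2)(3 5 4)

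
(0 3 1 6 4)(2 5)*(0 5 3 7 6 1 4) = (0 7 6)(2 3 4 5)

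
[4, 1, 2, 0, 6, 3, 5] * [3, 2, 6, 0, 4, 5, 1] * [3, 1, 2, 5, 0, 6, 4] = [0, 2, 4, 5, 1, 3, 6]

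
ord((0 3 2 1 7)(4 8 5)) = 15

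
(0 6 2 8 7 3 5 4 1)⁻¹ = (0 1 4 5 3 7 8 2 6)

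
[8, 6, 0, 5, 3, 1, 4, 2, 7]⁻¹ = [2, 5, 7, 4, 6, 3, 1, 8, 0]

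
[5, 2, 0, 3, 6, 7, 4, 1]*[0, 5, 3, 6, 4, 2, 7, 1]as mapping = [0→2, 1→3, 2→0, 3→6, 4→7, 5→1, 6→4, 7→5]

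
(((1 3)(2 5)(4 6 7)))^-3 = (1 3)(2 5)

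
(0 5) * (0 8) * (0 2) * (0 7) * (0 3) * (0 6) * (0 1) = (0 5 8 2 7 3 6 1)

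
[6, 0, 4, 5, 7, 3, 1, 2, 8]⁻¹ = [1, 6, 7, 5, 2, 3, 0, 4, 8]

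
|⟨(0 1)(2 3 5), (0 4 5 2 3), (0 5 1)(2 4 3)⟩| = 720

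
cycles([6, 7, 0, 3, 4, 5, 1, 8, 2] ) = (0 6 1 7 8 2) 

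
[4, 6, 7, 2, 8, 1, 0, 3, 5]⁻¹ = [6, 5, 3, 7, 0, 8, 1, 2, 4]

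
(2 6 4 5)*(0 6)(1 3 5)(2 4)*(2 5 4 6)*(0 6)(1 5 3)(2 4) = (0 4 5)(2 6 3)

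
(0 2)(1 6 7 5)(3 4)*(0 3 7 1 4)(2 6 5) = (0 6 1 5 4 7 2 3)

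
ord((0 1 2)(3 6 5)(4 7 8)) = 3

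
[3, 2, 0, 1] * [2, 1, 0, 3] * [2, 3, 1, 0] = [0, 2, 1, 3]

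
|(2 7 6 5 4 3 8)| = 7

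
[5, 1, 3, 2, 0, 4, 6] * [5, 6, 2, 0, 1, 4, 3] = [4, 6, 0, 2, 5, 1, 3]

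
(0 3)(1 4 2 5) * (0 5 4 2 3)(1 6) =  (1 2 4 3 5 6)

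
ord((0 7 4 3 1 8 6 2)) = 8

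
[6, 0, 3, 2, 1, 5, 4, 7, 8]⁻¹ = [1, 4, 3, 2, 6, 5, 0, 7, 8]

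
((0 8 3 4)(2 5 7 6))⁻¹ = (0 4 3 8)(2 6 7 5)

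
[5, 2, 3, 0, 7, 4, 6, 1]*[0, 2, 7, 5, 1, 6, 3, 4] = [6, 7, 5, 0, 4, 1, 3, 2]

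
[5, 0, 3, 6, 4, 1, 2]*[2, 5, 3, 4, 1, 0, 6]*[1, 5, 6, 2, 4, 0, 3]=[1, 6, 4, 3, 5, 0, 2]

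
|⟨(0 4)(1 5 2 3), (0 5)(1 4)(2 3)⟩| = 72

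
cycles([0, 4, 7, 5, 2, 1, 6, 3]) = (1 4 2 7 3 5)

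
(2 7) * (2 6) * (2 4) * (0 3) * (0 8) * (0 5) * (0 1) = (0 3 8 5 1)(2 7 6 4)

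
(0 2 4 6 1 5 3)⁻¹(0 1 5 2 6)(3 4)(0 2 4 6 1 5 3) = (0 6)(1 2 5 3 4)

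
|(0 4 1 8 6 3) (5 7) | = 6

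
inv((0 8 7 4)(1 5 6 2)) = (0 4 7 8)(1 2 6 5)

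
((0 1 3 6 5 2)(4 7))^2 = (0 3 5)(1 6 2)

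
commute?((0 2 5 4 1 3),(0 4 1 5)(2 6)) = no:(0 2 5 4 1 3)*(0 4 1 5)(2 6) = (0 6 2)(1 3 4 5),(0 4 1 5)(2 6)*(0 2 5 4 1 3) = (0 1 4 3)(2 6 5)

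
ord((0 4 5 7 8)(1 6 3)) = 15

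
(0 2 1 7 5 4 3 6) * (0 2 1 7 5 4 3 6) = (0 1 5 3)(2 7 4 6)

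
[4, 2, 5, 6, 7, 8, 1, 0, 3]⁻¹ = [7, 6, 1, 8, 0, 2, 3, 4, 5]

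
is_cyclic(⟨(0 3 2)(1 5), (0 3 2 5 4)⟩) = no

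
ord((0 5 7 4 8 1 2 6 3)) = 9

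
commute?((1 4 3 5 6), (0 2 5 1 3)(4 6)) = no:(1 4 3 5 6) * (0 2 5 1 3)(4 6) = (0 2 5 4)(1 6 3), (0 2 5 1 3)(4 6) * (1 4 3 5 6) = (0 2 6 3)(1 5 4)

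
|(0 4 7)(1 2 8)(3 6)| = 6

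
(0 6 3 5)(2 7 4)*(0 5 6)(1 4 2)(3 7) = (1 4)(2 3 6 7)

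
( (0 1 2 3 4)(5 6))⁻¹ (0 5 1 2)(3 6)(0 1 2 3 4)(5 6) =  (1 6 2 3)(4 5)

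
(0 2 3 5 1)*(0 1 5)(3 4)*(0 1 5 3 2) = (1 5 3)(2 4)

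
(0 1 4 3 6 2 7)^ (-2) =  (0 2 3 1 7 6 4)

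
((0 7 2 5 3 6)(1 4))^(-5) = (0 7 2 5 3 6)(1 4)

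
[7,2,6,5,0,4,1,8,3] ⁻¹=[4,6,1,8,5,3,2,0,7] 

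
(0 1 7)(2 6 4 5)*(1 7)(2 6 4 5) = (0 7)(2 4)(5 6)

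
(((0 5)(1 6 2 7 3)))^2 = (1 2 3 6 7)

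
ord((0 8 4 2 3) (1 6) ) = 10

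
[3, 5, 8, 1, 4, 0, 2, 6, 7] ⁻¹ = [5, 3, 6, 0, 4, 1, 7, 8, 2] 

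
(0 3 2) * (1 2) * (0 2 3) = (1 3)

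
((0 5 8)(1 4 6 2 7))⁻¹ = (0 8 5)(1 7 2 6 4)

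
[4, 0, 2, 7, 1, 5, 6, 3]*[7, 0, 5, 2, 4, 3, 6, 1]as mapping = [0→4, 1→7, 2→5, 3→1, 4→0, 5→3, 6→6, 7→2]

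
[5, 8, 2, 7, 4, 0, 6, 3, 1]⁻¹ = [5, 8, 2, 7, 4, 0, 6, 3, 1]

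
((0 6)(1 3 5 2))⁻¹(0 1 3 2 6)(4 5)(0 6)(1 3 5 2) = (0 6 3 5 1)(2 4)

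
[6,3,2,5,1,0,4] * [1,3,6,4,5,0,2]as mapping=[0→2,1→4,2→6,3→0,4→3,5→1,6→5]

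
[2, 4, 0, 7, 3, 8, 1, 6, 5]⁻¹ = [2, 6, 0, 4, 1, 8, 7, 3, 5]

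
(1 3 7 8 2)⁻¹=(1 2 8 7 3)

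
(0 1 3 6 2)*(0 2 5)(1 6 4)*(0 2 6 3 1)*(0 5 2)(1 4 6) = (0 3 6 2 1 4 5)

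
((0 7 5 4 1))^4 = (0 1 4 5 7)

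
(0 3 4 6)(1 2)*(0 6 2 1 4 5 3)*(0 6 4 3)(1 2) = (0 6 4 1 2 3 5)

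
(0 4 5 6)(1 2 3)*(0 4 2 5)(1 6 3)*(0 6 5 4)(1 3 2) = (0 1 4 6)(2 3 5)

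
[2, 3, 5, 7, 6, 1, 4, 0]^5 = [7, 5, 0, 1, 6, 2, 4, 3]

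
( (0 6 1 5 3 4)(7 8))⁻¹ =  (0 4 3 5 1 6)(7 8)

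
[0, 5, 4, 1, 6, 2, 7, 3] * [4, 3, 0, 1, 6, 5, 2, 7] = [4, 5, 6, 3, 2, 0, 7, 1] 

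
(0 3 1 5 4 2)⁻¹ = (0 2 4 5 1 3)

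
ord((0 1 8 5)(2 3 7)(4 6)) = 12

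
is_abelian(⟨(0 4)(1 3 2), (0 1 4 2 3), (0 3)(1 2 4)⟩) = no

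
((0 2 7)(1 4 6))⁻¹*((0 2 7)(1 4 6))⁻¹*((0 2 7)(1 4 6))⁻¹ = ()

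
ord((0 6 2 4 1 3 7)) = 7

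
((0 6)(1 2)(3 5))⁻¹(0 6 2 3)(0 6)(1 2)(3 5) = (0 1 5 6)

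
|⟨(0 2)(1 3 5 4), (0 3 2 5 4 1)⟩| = 720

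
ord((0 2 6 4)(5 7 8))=12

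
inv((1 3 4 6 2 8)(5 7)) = (1 8 2 6 4 3)(5 7)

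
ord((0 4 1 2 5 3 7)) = 7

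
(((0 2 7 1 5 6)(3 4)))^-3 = (0 1)(2 5)(3 4)(6 7)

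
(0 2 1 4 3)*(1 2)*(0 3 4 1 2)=(0 2)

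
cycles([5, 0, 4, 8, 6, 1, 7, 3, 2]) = (0 5 1)(2 4 6 7 3 8)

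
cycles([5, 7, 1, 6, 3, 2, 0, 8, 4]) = (0 5 2 1 7 8 4 3 6)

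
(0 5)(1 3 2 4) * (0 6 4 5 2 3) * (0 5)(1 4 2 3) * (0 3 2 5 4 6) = (0 2 3 1 4 6 5)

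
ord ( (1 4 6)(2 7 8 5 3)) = 15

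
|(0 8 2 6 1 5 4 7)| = 8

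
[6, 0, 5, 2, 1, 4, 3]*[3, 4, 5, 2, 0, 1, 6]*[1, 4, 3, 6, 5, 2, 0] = [0, 6, 4, 2, 5, 1, 3]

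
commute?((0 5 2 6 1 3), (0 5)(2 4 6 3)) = no:(0 5 2 6 1 3)*(0 5)(2 4 6 3) = (1 2 3 5 4 6), (0 5)(2 4 6 3)*(0 5 2 6 1 3) = (0 2 4 1 3 6)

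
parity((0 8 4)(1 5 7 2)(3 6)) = even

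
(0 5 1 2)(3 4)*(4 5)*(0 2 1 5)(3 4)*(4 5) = (0 3)(4 5)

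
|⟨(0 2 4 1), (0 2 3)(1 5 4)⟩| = 24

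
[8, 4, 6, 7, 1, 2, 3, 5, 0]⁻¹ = [8, 4, 5, 6, 1, 7, 2, 3, 0]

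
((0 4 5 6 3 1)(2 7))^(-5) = (0 4 5 6 3 1)(2 7)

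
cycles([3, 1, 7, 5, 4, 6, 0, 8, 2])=(0 3 5 6)(2 7 8)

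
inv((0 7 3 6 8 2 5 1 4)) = (0 4 1 5 2 8 6 3 7)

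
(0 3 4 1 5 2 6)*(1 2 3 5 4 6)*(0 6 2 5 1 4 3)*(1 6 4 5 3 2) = (0 6 4 3 1 2 5)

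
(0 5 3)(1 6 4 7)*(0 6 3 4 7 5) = (1 3 6 7)(4 5)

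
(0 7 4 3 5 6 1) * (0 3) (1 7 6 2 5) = (0 6 7 4) (1 3) (2 5) 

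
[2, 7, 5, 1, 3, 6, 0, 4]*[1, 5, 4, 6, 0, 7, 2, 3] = [4, 3, 7, 5, 6, 2, 1, 0]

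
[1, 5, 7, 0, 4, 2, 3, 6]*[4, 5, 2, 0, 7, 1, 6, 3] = [5, 1, 3, 4, 7, 2, 0, 6]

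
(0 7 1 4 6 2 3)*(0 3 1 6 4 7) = (1 7 6 2)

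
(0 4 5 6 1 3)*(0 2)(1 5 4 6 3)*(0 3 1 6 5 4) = (0 5 1 6 4)(2 3)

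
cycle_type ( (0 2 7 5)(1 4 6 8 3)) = 4.5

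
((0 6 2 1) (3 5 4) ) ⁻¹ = (0 1 2 6) (3 4 5) 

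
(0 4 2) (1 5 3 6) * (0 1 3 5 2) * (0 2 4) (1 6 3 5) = (1 4 2 6 5) 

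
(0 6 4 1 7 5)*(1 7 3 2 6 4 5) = (0 4 7 1 3 2 6 5)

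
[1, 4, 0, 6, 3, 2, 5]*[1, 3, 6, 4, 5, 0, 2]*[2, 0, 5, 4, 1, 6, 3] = [4, 6, 0, 5, 1, 3, 2]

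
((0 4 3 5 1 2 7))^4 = (0 1 4 2 3 7 5)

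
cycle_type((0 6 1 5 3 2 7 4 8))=9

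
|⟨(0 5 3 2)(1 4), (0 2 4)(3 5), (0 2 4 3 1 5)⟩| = 720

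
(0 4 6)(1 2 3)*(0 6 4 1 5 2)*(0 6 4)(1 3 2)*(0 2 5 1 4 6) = (0 3 1)(2 5 4)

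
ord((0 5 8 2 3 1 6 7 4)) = 9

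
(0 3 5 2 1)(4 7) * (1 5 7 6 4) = (0 3 7 1)(2 5)(4 6)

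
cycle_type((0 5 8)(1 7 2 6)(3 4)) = 2.3.4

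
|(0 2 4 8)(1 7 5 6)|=4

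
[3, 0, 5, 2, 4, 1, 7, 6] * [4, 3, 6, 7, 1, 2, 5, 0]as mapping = [0→7, 1→4, 2→2, 3→6, 4→1, 5→3, 6→0, 7→5]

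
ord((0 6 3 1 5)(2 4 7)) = 15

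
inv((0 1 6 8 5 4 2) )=(0 2 4 5 8 6 1) 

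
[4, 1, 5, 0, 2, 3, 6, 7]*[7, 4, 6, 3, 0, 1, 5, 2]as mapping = [0→0, 1→4, 2→1, 3→7, 4→6, 5→3, 6→5, 7→2]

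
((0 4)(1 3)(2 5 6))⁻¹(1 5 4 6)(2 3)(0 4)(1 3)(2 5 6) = (0 2 3 6)(1 5)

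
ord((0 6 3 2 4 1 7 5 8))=9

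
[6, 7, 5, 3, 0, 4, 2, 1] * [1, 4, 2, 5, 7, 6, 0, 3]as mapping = [0→0, 1→3, 2→6, 3→5, 4→1, 5→7, 6→2, 7→4]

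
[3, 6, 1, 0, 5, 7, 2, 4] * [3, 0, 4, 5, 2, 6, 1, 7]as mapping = [0→5, 1→1, 2→0, 3→3, 4→6, 5→7, 6→4, 7→2]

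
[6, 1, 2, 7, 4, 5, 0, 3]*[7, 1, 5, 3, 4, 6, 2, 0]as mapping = [0→2, 1→1, 2→5, 3→0, 4→4, 5→6, 6→7, 7→3]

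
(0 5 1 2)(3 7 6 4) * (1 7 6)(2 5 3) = (0 3 6 4 2)(1 5 7)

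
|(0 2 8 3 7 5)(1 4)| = 6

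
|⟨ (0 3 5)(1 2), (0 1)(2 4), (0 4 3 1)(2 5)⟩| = 720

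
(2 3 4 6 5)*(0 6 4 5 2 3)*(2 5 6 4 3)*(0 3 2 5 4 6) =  (0 6 4 2 3)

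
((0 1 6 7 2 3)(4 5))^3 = (0 7)(1 2)(3 6)(4 5)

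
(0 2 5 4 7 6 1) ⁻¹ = (0 1 6 7 4 5 2) 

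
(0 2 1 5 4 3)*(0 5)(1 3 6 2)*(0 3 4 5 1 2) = (0 2 4 6)(1 3)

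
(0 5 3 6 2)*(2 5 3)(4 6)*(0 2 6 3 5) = (0 5 6)(3 4)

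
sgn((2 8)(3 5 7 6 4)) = -1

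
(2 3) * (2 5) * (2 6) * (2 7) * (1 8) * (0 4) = (0 4)(1 8)(2 3 5 6 7)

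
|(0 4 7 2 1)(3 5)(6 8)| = 10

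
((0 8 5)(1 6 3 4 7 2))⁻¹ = (0 5 8)(1 2 7 4 3 6)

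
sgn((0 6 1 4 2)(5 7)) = -1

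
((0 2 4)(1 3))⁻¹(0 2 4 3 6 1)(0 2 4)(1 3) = (0 1 6 3 2 4)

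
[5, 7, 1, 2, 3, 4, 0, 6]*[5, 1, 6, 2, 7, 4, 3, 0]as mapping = [0→4, 1→0, 2→1, 3→6, 4→2, 5→7, 6→5, 7→3]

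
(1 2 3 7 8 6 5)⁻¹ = (1 5 6 8 7 3 2)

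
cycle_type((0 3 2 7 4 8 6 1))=8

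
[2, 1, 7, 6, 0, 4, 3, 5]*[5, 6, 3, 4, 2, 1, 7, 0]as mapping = [0→3, 1→6, 2→0, 3→7, 4→5, 5→2, 6→4, 7→1]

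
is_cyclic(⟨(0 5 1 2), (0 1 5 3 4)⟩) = no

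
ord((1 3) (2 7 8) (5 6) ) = 6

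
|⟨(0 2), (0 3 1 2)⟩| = 24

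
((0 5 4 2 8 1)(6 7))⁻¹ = (0 1 8 2 4 5)(6 7)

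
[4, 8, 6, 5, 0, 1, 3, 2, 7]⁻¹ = [4, 5, 7, 6, 0, 3, 2, 8, 1]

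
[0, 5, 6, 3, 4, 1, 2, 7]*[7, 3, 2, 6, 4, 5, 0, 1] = [7, 5, 0, 6, 4, 3, 2, 1] 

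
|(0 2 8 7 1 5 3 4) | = 8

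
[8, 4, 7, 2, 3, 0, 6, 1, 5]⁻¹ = [5, 7, 3, 4, 1, 8, 6, 2, 0]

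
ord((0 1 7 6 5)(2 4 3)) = 15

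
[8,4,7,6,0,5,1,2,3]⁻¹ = [4,6,7,8,1,5,3,2,0]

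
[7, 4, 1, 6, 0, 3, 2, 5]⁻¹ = [4, 2, 6, 5, 1, 7, 3, 0]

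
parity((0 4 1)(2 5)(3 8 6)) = odd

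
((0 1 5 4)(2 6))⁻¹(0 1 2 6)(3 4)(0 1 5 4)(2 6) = (0 3)(1 5 6 2)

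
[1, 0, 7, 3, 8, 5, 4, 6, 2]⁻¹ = [1, 0, 8, 3, 6, 5, 7, 2, 4]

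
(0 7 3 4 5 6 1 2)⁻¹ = (0 2 1 6 5 4 3 7)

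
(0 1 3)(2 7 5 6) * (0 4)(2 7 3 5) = (0 1 5 6 7 2 3 4)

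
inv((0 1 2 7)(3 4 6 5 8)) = (0 7 2 1)(3 8 5 6 4)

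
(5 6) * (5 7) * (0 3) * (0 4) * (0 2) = (0 3 4 2) (5 6 7) 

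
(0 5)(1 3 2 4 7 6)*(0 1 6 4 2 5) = (1 3 5)(4 7)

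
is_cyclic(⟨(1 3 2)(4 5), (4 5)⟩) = yes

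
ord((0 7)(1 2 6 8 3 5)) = 6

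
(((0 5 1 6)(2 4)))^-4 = ()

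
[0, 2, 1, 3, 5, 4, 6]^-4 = [0, 1, 2, 3, 4, 5, 6]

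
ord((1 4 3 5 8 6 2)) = 7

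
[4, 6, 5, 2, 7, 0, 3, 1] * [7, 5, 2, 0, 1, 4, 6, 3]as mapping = [0→1, 1→6, 2→4, 3→2, 4→3, 5→7, 6→0, 7→5]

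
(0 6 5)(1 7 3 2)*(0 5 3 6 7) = (0 7 6 3 2 1)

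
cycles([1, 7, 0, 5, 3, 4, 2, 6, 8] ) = (0 1 7 6 2)(3 5 4)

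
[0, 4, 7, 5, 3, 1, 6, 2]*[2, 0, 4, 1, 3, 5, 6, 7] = [2, 3, 7, 5, 1, 0, 6, 4]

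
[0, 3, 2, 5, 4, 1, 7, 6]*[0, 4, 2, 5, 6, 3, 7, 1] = [0, 5, 2, 3, 6, 4, 1, 7]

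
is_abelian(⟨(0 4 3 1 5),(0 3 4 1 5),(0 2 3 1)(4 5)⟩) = no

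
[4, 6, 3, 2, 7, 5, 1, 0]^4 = [4, 1, 2, 3, 7, 5, 6, 0]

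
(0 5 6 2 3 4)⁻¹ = (0 4 3 2 6 5)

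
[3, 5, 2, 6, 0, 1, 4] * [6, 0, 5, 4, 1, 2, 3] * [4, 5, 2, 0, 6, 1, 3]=[6, 2, 1, 0, 3, 4, 5]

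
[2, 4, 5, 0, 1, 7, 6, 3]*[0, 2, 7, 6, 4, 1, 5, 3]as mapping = [0→7, 1→4, 2→1, 3→0, 4→2, 5→3, 6→5, 7→6]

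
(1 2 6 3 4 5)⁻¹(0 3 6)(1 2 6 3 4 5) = (0 4 3)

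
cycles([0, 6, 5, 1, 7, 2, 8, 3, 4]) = (1 6 8 4 7 3)(2 5)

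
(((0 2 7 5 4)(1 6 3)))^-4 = (0 2 7 5 4)(1 3 6)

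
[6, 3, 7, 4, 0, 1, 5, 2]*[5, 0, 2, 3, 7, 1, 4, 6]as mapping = [0→4, 1→3, 2→6, 3→7, 4→5, 5→0, 6→1, 7→2]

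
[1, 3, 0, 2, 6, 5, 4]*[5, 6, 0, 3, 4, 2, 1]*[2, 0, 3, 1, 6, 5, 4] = [4, 1, 5, 2, 0, 3, 6]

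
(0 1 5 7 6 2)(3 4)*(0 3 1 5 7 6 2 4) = (0 5 6 4 1 7 2 3)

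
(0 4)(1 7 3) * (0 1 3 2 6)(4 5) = (0 5 4 1 7 2 6)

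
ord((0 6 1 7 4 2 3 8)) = 8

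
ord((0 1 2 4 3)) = 5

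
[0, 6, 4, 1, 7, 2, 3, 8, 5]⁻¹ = [0, 3, 5, 6, 2, 8, 1, 4, 7]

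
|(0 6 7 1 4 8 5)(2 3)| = 14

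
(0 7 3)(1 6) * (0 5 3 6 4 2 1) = (0 7 6)(1 4 2)(3 5)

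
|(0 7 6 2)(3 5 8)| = 12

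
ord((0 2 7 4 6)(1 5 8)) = 15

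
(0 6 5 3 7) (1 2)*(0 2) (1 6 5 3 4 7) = (0 5 4 7 2 6 3 1) 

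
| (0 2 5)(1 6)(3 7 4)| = 6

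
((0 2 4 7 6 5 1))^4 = (0 6 2 5 4 1 7)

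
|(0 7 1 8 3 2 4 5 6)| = 9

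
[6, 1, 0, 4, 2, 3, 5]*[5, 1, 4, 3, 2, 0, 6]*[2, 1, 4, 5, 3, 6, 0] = [0, 1, 6, 4, 3, 5, 2]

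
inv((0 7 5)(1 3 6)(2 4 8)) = (0 5 7)(1 6 3)(2 8 4)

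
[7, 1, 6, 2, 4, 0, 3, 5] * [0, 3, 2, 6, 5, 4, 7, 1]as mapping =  [0→1, 1→3, 2→7, 3→2, 4→5, 5→0, 6→6, 7→4]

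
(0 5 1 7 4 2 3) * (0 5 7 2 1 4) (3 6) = (0 7) (1 2 6 3 5 4) 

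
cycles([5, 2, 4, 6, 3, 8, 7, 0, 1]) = (0 5 8 1 2 4 3 6 7)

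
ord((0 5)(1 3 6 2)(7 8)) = 4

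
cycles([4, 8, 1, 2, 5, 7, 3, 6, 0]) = (0 4 5 7 6 3 2 1 8) 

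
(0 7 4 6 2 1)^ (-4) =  (0 4 2)(1 7 6)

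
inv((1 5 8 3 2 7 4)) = (1 4 7 2 3 8 5)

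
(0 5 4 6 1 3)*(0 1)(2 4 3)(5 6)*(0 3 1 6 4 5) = (0 4)(1 2 5)(3 6)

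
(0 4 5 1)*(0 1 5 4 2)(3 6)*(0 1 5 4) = (0 2 1 5 4)(3 6)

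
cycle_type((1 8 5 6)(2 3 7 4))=4^2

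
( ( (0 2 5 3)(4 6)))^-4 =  ()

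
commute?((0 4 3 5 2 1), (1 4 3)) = no:(0 4 3 5 2 1) * (1 4 3) = (0 3 5 2 4 1), (1 4 3) * (0 4 3 5 2 1) = (0 4 5 2 1 3)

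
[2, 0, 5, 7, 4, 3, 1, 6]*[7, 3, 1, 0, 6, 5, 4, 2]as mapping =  [0→1, 1→7, 2→5, 3→2, 4→6, 5→0, 6→3, 7→4]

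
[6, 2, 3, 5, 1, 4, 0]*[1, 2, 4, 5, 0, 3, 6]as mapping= [0→6, 1→4, 2→5, 3→3, 4→2, 5→0, 6→1]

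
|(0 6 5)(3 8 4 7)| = 12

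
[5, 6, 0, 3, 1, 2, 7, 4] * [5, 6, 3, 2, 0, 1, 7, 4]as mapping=[0→1, 1→7, 2→5, 3→2, 4→6, 5→3, 6→4, 7→0]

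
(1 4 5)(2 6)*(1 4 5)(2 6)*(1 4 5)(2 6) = (2 6)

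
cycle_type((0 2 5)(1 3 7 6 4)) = 3.5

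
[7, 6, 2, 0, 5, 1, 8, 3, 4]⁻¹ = [3, 5, 2, 7, 8, 4, 1, 0, 6]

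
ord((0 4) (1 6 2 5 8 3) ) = 6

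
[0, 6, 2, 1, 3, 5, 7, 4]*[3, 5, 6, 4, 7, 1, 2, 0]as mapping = [0→3, 1→2, 2→6, 3→5, 4→4, 5→1, 6→0, 7→7]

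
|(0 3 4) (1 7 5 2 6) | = 15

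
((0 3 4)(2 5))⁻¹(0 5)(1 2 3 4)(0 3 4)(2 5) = (0 1 5 4)(2 3)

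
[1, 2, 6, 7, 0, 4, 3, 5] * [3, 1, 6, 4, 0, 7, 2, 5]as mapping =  [0→1, 1→6, 2→2, 3→5, 4→3, 5→0, 6→4, 7→7]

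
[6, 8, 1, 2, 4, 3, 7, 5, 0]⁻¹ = [8, 2, 3, 5, 4, 7, 0, 6, 1]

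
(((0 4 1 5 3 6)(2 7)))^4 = (0 3 1)(4 6 5)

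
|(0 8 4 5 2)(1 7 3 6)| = 20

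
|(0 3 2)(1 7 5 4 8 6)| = 6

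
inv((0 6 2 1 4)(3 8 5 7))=(0 4 1 2 6)(3 7 5 8)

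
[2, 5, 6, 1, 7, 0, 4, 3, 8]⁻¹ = [5, 3, 0, 7, 6, 1, 2, 4, 8]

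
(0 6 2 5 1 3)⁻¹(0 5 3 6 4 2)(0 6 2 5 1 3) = (0 2 4 5 6 1)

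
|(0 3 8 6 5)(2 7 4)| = 15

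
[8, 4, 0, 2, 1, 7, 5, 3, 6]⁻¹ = [2, 4, 3, 7, 1, 6, 8, 5, 0]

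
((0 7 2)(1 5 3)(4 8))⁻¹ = (0 2 7)(1 3 5)(4 8)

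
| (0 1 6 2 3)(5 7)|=10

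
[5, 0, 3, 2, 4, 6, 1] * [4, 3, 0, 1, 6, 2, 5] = [2, 4, 1, 0, 6, 5, 3]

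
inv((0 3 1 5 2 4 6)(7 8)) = (0 6 4 2 5 1 3)(7 8)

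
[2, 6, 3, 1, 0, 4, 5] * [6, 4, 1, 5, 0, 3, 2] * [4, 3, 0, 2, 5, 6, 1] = [3, 0, 6, 5, 1, 4, 2]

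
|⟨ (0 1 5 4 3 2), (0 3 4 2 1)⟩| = 120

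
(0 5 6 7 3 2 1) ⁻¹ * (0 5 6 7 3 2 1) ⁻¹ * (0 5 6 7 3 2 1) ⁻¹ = (0 3 5 2 6 1 7) 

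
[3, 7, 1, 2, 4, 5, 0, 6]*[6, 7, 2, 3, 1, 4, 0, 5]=[3, 5, 7, 2, 1, 4, 6, 0]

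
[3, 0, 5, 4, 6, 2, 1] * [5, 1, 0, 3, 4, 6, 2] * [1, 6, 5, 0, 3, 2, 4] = [0, 2, 4, 3, 5, 1, 6]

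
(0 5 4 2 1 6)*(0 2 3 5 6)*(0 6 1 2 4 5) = (0 1 6 4 3)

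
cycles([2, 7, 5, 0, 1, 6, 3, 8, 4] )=(0 2 5 6 3)(1 7 8 4)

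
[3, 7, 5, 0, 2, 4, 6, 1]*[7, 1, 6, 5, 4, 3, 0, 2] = [5, 2, 3, 7, 6, 4, 0, 1]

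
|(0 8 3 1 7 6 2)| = 7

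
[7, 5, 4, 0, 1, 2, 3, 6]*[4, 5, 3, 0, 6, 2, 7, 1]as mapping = [0→1, 1→2, 2→6, 3→4, 4→5, 5→3, 6→0, 7→7]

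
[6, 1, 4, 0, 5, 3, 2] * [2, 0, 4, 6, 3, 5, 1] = [1, 0, 3, 2, 5, 6, 4]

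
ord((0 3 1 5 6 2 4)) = 7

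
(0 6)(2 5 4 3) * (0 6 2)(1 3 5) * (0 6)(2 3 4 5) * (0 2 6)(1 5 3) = (0 1 4 6 2 5 3)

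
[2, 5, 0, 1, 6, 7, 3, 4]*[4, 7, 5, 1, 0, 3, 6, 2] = [5, 3, 4, 7, 6, 2, 1, 0]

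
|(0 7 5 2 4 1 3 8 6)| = 9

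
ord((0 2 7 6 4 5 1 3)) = 8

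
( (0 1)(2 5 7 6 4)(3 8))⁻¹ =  (0 1)(2 4 6 7 5)(3 8)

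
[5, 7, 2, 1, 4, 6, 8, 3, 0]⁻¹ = [8, 3, 2, 7, 4, 0, 5, 1, 6]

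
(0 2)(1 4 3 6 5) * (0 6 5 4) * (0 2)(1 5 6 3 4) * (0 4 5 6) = (0 4 5 6 1 2 3)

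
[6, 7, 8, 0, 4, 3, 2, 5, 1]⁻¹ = [3, 8, 6, 5, 4, 7, 0, 1, 2]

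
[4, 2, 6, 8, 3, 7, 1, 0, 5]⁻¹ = [7, 6, 1, 4, 0, 8, 2, 5, 3]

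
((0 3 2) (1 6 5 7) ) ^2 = (0 2 3) (1 5) (6 7) 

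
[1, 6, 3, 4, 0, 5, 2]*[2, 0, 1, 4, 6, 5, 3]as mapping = [0→0, 1→3, 2→4, 3→6, 4→2, 5→5, 6→1]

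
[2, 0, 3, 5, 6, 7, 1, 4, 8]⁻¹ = [1, 6, 0, 2, 7, 3, 4, 5, 8]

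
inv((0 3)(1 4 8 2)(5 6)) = (0 3)(1 2 8 4)(5 6)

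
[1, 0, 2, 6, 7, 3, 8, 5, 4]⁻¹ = [1, 0, 2, 5, 8, 7, 3, 4, 6]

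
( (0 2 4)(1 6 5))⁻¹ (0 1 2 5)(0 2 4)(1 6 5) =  (1 2 6 4)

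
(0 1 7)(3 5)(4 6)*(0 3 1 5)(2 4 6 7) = (0 5 1 2 4 7 3)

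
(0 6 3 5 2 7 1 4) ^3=(0 5 1 6 2 4 3 7) 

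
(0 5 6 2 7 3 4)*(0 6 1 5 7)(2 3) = (0 7 2)(1 5)(3 4 6)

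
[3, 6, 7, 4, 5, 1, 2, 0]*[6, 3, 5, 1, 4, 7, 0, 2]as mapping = [0→1, 1→0, 2→2, 3→4, 4→7, 5→3, 6→5, 7→6]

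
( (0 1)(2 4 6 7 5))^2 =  (2 6 5 4 7)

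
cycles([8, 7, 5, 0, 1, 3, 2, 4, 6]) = (0 8 6 2 5 3)(1 7 4)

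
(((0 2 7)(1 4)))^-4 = (0 7 2)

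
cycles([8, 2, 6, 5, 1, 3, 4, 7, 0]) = (0 8)(1 2 6 4)(3 5)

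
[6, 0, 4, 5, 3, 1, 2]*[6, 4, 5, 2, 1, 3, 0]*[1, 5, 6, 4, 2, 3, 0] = [1, 0, 5, 4, 6, 2, 3]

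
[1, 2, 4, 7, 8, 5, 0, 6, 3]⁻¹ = [6, 0, 1, 8, 2, 5, 7, 3, 4]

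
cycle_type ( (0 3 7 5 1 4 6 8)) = 8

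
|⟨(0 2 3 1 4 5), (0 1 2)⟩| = 720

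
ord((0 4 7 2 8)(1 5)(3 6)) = 10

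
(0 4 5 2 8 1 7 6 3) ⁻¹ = (0 3 6 7 1 8 2 5 4) 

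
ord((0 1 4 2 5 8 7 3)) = 8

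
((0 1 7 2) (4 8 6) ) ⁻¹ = (0 2 7 1) (4 6 8) 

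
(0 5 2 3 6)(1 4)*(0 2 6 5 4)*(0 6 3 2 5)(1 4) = (0 1 6 5 3)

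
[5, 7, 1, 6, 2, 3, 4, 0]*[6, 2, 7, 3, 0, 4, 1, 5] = [4, 5, 2, 1, 7, 3, 0, 6]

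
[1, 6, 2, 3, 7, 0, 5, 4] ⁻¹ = [5, 0, 2, 3, 7, 6, 1, 4] 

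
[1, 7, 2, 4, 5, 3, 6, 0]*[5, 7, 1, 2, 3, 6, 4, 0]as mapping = [0→7, 1→0, 2→1, 3→3, 4→6, 5→2, 6→4, 7→5]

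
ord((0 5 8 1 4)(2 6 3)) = 15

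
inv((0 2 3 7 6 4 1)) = (0 1 4 6 7 3 2)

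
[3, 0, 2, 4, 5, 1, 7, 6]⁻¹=[1, 5, 2, 0, 3, 4, 7, 6]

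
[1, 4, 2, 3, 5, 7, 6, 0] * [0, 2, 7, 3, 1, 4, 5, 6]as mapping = [0→2, 1→1, 2→7, 3→3, 4→4, 5→6, 6→5, 7→0]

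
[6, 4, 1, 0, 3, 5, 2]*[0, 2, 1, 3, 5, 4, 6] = [6, 5, 2, 0, 3, 4, 1]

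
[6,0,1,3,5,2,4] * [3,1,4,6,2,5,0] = [0,3,1,6,5,4,2]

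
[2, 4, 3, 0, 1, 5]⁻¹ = [3, 4, 0, 2, 1, 5]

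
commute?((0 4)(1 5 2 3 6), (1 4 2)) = no:(0 4)(1 5 2 3 6)*(1 4 2) = (0 2 3 6 4)(1 5), (1 4 2)*(0 4)(1 5 2 3 6) = (0 4 3 6 1)(2 5)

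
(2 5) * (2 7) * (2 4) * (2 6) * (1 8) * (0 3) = (0 3)(1 8)(2 5 7 4 6)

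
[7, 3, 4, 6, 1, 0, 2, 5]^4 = [7, 4, 6, 1, 2, 0, 3, 5]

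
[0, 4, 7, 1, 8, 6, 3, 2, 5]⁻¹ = [0, 3, 7, 6, 1, 8, 5, 2, 4]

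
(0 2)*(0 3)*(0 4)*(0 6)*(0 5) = (0 2 3 4 6 5)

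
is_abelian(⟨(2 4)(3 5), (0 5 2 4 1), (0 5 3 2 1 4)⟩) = no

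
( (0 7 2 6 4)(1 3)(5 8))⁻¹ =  (0 4 6 2 7)(1 3)(5 8)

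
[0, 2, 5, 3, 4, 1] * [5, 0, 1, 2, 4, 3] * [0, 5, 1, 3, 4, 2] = [2, 5, 3, 1, 4, 0]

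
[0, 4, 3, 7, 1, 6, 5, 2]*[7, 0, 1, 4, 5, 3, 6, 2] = [7, 5, 4, 2, 0, 6, 3, 1] 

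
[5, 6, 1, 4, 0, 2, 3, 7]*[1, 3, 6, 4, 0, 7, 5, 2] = [7, 5, 3, 0, 1, 6, 4, 2]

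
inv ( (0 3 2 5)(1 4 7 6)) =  (0 5 2 3)(1 6 7 4)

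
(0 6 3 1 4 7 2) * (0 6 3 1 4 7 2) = (0 3 4 2 6 1 7)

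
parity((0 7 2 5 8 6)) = odd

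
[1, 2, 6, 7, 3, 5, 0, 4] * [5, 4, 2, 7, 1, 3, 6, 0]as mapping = [0→4, 1→2, 2→6, 3→0, 4→7, 5→3, 6→5, 7→1]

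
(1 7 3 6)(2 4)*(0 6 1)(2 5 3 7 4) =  (0 6)(1 4 5 3)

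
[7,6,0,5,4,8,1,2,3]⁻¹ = [2,6,7,8,4,3,1,0,5]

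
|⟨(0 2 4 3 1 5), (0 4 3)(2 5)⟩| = 720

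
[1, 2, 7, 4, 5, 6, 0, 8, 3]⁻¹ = [6, 0, 1, 8, 3, 4, 5, 2, 7]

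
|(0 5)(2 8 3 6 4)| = 10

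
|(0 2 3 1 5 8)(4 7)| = 6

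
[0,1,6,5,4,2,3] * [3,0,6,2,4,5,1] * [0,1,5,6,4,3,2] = [6,0,1,3,4,2,5]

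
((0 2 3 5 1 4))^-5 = (0 2 3 5 1 4)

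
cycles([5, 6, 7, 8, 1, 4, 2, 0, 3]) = (0 5 4 1 6 2 7)(3 8)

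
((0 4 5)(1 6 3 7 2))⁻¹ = (0 5 4)(1 2 7 3 6)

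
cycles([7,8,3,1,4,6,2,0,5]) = (0 7)(1 8 5 6 2 3)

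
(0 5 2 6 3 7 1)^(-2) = (0 7 6 5 1 3 2)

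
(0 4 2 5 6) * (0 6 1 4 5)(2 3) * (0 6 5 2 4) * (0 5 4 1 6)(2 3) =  (0 3 1 5 6 4 2)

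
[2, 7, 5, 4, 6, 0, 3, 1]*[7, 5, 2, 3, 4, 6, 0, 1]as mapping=[0→2, 1→1, 2→6, 3→4, 4→0, 5→7, 6→3, 7→5]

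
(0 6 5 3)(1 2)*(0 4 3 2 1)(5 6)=(0 5 2)(3 4)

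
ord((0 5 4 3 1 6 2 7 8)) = 9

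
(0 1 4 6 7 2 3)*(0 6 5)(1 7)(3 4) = (0 7 2 4 5)(1 3 6)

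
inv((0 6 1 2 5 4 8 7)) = (0 7 8 4 5 2 1 6)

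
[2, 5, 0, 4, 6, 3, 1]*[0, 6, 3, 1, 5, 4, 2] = [3, 4, 0, 5, 2, 1, 6]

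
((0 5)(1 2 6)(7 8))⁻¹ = (0 5)(1 6 2)(7 8)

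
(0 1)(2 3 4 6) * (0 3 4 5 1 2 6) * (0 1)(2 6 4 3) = (0 6 4 1 2 3 5)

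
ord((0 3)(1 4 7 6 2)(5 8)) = 10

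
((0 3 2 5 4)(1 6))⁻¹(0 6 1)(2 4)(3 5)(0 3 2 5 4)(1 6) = (0 5)(1 6 3)(2 4)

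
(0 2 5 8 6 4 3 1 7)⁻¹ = (0 7 1 3 4 6 8 5 2)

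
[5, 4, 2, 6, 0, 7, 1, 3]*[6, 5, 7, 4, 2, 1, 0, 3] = [1, 2, 7, 0, 6, 3, 5, 4]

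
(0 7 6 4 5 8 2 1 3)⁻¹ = (0 3 1 2 8 5 4 6 7)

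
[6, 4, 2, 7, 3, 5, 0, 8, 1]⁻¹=[6, 8, 2, 4, 1, 5, 0, 3, 7]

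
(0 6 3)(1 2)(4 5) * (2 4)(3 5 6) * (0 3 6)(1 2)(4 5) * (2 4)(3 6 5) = (0 5 1 3 6 2 4)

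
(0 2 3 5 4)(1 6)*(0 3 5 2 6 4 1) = (0 6)(1 4 3 2 5)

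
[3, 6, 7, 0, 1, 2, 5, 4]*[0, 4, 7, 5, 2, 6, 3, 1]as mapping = [0→5, 1→3, 2→1, 3→0, 4→4, 5→7, 6→6, 7→2]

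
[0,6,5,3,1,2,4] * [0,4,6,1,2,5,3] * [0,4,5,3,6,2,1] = [0,3,2,4,6,1,5]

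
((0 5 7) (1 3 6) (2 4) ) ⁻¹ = (0 7 5) (1 6 3) (2 4) 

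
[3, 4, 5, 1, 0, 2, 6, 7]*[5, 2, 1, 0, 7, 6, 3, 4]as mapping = [0→0, 1→7, 2→6, 3→2, 4→5, 5→1, 6→3, 7→4]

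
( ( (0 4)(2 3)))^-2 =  ()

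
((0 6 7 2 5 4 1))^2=(0 7 5 1 6 2 4)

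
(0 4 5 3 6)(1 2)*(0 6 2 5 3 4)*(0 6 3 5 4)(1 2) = (0 6 3 1 4 5)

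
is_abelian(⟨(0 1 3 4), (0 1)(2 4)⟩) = no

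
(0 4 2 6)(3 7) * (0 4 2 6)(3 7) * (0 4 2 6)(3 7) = (0 6 2 4)(3 7)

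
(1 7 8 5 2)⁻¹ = (1 2 5 8 7)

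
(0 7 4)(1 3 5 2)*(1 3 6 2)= (0 7 4)(1 6 2 3 5)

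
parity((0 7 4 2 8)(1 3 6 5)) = odd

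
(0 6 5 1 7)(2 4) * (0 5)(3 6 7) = (0 7 5 1 3 6)(2 4)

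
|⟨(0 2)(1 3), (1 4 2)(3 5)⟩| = 720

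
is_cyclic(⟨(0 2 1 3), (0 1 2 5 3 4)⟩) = no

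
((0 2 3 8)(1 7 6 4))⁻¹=(0 8 3 2)(1 4 6 7)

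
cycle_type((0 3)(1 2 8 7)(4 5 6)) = 2.3.4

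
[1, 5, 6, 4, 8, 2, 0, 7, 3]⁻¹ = [6, 0, 5, 8, 3, 1, 2, 7, 4]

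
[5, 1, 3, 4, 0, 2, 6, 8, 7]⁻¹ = [4, 1, 5, 2, 3, 0, 6, 8, 7]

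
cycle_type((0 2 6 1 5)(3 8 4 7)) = 4.5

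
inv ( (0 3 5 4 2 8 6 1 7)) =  (0 7 1 6 8 2 4 5 3)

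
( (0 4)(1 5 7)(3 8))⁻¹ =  (0 4)(1 7 5)(3 8)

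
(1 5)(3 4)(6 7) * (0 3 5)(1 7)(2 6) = (0 3 4 5 7 2 6 1)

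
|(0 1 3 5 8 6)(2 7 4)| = 6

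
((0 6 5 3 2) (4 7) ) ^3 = (0 3 6 2 5) (4 7) 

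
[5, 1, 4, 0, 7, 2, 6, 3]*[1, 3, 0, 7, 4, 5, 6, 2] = [5, 3, 4, 1, 2, 0, 6, 7]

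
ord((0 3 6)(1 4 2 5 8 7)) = 6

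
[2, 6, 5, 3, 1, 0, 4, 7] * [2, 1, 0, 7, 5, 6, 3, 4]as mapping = [0→0, 1→3, 2→6, 3→7, 4→1, 5→2, 6→5, 7→4]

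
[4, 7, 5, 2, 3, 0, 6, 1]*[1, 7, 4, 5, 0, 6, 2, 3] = [0, 3, 6, 4, 5, 1, 2, 7]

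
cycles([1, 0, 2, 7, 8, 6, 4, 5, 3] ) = (0 1)(3 7 5 6 4 8)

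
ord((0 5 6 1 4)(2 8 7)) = 15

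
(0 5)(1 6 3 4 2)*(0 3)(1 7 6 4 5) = (0 1 4 2 7 6)(3 5)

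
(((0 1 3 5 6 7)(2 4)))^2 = (0 3 6)(1 5 7)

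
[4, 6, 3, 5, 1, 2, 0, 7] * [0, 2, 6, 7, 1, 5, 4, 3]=[1, 4, 7, 5, 2, 6, 0, 3]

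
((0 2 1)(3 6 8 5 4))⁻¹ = (0 1 2)(3 4 5 8 6)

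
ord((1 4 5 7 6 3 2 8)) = 8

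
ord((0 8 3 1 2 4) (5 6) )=6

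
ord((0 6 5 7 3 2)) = 6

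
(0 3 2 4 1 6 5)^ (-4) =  (0 4 5 2 6 3 1)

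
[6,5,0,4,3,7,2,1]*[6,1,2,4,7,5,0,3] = [0,5,6,7,4,3,2,1]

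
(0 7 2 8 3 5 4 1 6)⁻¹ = (0 6 1 4 5 3 8 2 7)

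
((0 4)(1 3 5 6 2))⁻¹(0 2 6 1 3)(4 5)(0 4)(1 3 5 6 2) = (0 6)(1 2 3 5 4)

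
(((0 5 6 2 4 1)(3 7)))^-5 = (0 5 6 2 4 1)(3 7)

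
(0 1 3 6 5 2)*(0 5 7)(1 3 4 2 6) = (0 3 1 4 2 5 6 7)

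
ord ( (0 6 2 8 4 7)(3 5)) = 6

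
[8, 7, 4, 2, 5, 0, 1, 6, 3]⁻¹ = [5, 6, 3, 8, 2, 4, 7, 1, 0]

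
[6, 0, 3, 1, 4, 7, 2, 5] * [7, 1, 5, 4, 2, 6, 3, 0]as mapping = [0→3, 1→7, 2→4, 3→1, 4→2, 5→0, 6→5, 7→6]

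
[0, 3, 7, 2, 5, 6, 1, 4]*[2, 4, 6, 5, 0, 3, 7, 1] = [2, 5, 1, 6, 3, 7, 4, 0]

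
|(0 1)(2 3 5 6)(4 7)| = 4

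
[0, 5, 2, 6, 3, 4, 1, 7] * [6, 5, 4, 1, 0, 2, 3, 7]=[6, 2, 4, 3, 1, 0, 5, 7]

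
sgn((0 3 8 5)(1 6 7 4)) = 1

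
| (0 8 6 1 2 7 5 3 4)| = 9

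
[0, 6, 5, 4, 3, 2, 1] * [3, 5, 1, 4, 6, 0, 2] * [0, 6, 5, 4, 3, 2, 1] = [4, 5, 0, 1, 3, 6, 2]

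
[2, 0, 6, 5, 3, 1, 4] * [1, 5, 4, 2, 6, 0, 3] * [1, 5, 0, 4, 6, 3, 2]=[6, 5, 4, 1, 0, 3, 2]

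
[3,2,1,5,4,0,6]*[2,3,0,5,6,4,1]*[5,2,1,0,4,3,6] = [3,5,0,4,6,1,2]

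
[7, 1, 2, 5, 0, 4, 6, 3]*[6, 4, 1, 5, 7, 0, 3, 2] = [2, 4, 1, 0, 6, 7, 3, 5] 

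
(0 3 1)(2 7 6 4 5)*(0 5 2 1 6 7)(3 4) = (0 4 2)(1 5)(3 6)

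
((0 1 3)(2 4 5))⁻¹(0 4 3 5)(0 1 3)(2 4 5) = (0 2 1 5)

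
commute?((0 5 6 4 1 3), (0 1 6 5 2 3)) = no:(0 5 6 4 1 3)*(0 1 6 5 2 3) = (0 2 3 1)(4 6), (0 1 6 5 2 3)*(0 5 6 4 1 3) = (0 3 5 2)(1 4)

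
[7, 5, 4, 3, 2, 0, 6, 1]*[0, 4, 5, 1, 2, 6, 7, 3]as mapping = [0→3, 1→6, 2→2, 3→1, 4→5, 5→0, 6→7, 7→4]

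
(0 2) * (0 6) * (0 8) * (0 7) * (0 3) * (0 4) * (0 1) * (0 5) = (0 2 6 8 7 3 4 1 5) 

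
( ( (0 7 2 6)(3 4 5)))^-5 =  (0 6 2 7)(3 4 5)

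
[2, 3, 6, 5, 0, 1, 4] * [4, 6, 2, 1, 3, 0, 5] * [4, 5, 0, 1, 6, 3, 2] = [0, 5, 3, 4, 6, 2, 1]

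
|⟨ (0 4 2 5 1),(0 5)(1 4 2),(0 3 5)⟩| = 720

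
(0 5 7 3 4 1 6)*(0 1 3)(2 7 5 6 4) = (0 6 1 4 3 2 7)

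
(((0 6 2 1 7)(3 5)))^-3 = (0 2 7 6 1)(3 5)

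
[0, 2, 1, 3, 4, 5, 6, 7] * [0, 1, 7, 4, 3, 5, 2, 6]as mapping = [0→0, 1→7, 2→1, 3→4, 4→3, 5→5, 6→2, 7→6]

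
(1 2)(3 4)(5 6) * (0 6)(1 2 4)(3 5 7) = (0 6 7 3 1 4 5)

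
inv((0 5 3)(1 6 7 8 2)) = (0 3 5)(1 2 8 7 6)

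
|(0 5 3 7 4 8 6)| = 7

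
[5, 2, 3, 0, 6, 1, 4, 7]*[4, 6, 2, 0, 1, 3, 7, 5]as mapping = [0→3, 1→2, 2→0, 3→4, 4→7, 5→6, 6→1, 7→5]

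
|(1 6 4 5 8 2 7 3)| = 8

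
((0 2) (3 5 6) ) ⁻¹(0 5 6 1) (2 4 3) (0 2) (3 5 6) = (0 4 5) (1 2 6 3) 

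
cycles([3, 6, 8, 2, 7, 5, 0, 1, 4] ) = (0 3 2 8 4 7 1 6)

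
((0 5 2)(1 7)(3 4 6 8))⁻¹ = (0 2 5)(1 7)(3 8 6 4)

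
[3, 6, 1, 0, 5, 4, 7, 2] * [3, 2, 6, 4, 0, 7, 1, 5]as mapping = [0→4, 1→1, 2→2, 3→3, 4→7, 5→0, 6→5, 7→6]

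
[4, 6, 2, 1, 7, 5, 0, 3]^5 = [6, 3, 2, 7, 0, 5, 1, 4]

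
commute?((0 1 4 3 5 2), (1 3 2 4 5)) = no:(0 1 4 3 5 2)*(1 3 2 4 5) = (0 3 1 5 4 2), (1 3 2 4 5)*(0 1 4 3 5 2) = (0 1 5 4 2 3)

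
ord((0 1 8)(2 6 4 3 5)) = 15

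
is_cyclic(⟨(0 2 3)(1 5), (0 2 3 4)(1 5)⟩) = no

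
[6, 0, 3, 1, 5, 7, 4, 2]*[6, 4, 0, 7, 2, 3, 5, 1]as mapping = [0→5, 1→6, 2→7, 3→4, 4→3, 5→1, 6→2, 7→0]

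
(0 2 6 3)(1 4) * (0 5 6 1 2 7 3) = (0 7 3 5 6)(1 4 2)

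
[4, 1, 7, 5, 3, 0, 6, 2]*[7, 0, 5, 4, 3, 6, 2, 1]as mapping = [0→3, 1→0, 2→1, 3→6, 4→4, 5→7, 6→2, 7→5]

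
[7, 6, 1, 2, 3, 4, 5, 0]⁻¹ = [7, 2, 3, 4, 5, 6, 1, 0]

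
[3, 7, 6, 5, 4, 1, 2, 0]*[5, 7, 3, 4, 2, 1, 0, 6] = [4, 6, 0, 1, 2, 7, 3, 5]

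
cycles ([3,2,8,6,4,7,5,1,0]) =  (0 3 6 5 7 1 2 8)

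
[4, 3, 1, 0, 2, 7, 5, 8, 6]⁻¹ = [3, 2, 4, 1, 0, 6, 8, 5, 7]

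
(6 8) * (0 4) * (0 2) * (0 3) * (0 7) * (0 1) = (0 4 2 3 7 1)(6 8)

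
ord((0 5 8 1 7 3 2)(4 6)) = 14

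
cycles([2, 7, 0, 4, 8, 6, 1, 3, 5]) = (0 2)(1 7 3 4 8 5 6)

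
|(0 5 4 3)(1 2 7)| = 12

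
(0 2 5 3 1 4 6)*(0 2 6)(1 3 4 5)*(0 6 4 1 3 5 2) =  (0 4 6)(1 2 3 5)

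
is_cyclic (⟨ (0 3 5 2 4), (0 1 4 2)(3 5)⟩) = no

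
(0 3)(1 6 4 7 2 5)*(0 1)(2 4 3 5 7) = (0 5)(1 6 3)(2 7 4)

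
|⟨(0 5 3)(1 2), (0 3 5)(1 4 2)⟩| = 18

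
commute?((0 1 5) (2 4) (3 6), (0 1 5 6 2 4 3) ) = no:(0 1 5) (2 4) (3 6)*(0 1 5 6 2 4 3) = (0 5 1 6) (2 3), (0 1 5 6 2 4 3)*(0 1 5) (2 4) (3 6) = (0 5 3 1) (4 6) 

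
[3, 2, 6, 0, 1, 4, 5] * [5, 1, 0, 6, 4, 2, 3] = [6, 0, 3, 5, 1, 4, 2]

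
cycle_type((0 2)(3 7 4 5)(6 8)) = 2^2.4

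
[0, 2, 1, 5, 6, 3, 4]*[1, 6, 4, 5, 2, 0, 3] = [1, 4, 6, 0, 3, 5, 2] 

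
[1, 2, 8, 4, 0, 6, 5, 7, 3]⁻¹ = [4, 0, 1, 8, 3, 6, 5, 7, 2]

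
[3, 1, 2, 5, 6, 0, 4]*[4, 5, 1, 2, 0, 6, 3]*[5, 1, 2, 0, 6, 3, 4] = [2, 3, 1, 4, 0, 6, 5]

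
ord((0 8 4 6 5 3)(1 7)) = 6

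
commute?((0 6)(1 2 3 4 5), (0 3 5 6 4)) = no:(0 6)(1 2 3 4 5) * (0 3 5 6 4) = (0 4 6 3)(1 2 5), (0 3 5 6 4) * (0 6)(1 2 3 4 5) = (0 4 6 5)(1 2 3)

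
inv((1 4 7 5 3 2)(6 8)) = (1 2 3 5 7 4)(6 8)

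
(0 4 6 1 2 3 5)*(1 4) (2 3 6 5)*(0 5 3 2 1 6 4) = (0 6) (1 2 4 3) 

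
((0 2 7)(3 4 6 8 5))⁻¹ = (0 7 2)(3 5 8 6 4)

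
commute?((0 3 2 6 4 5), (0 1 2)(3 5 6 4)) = no:(0 3 2 6 4 5)*(0 1 2)(3 5 6 4) = (0 5 1 2 4 6 3), (0 1 2)(3 5 6 4)*(0 3 2 6 4 5) = (0 1 6 5 4 2 3)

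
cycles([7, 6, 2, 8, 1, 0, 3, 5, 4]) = (0 7 5)(1 6 3 8 4)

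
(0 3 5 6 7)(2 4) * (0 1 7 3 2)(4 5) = (0 2 5 6 3 4)(1 7)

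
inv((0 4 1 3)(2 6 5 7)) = (0 3 1 4)(2 7 5 6)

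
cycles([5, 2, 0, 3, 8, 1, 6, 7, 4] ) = (0 5 1 2)(4 8)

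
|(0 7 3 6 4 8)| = 6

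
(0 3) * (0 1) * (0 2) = (0 3 1 2)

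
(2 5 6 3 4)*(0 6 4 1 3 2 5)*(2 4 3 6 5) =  (0 5 3 1 6 4 2)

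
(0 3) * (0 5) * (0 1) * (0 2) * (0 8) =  (0 3 5 1 2 8)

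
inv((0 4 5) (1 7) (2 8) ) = (0 5 4) (1 7) (2 8) 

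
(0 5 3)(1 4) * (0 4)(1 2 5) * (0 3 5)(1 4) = (0 4 2)(1 3)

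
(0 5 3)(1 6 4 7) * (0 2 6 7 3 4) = (0 5 4 3 2 6)(1 7)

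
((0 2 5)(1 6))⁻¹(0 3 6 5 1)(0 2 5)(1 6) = (0 6 2 3 1)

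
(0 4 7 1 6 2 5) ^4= (0 6 4 2 7 5 1) 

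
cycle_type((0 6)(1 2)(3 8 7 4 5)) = 2^2.5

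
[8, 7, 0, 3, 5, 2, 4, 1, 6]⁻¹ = [2, 7, 5, 3, 6, 4, 8, 1, 0]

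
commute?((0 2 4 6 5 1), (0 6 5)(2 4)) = no:(0 2 4 6 5 1)*(0 6 5)(2 4) = (0 4 5 1 6), (0 6 5)(2 4)*(0 2 4 6 5 1) = (0 5 2 6 1)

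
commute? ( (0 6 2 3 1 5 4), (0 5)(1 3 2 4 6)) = no: (0 6 2 3 1 5 4)*(0 5)(1 3 2 4 6) = (0 1)(4 5 6), (0 5)(1 3 2 4 6)*(0 6 2 3 1 5 4) = (0 4 2)(5 6)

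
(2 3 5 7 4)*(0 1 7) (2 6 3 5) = (0 1 7 4 6 3 2 5) 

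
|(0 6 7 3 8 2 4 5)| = 8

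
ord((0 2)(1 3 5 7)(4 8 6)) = 12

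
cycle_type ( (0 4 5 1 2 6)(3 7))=2.6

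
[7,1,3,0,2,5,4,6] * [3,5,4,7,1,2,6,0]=[0,5,7,3,4,2,1,6]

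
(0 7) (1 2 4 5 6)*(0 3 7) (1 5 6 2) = (2 4 6 5) (3 7) 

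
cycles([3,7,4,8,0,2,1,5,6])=(0 3 8 6 1 7 5 2 4)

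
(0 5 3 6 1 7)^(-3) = (0 6)(1 5)(3 7)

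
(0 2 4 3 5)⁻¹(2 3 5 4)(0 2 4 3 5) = (0 3 4 5)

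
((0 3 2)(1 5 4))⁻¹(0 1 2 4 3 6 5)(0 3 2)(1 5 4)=(0 1 2 6 4 3 5)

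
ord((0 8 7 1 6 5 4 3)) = 8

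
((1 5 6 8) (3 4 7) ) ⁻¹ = (1 8 6 5) (3 7 4) 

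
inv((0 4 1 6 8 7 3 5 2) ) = (0 2 5 3 7 8 6 1 4) 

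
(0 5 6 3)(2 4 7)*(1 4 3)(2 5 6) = (0 6 1 4 7 5 2 3)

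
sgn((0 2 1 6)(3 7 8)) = -1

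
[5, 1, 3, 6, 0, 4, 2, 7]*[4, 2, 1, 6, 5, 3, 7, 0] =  [3, 2, 6, 7, 4, 5, 1, 0]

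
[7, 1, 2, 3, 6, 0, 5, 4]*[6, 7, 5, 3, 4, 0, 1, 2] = [2, 7, 5, 3, 1, 6, 0, 4]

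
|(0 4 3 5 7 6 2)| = 7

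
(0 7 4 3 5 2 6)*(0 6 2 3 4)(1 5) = (0 7)(1 5 3)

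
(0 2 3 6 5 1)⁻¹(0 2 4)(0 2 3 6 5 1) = (2 3 4)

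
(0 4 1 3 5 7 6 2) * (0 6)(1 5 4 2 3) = (0 2 6 3 4 5 7)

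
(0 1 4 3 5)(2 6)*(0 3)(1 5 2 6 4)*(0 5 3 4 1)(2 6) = (0 3 6 2 1)(4 5)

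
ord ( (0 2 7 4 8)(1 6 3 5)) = 20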